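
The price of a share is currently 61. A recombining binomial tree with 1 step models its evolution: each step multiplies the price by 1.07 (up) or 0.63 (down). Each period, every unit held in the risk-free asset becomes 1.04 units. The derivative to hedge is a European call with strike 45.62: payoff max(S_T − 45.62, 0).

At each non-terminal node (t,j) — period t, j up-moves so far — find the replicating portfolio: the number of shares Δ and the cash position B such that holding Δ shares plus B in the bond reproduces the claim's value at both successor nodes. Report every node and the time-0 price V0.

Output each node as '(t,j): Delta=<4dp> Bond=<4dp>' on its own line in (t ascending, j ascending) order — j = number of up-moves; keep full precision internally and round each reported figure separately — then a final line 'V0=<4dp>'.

(0,0): Delta=0.7321 Bond=-27.0531
V0=17.6060

The replicating-portfolio and risk-neutral prices coincide; use p* = (1.04−0.63)/(1.07−0.63) = 0.9318 for the latter.
Terminal values V(1,·): V(1,0)=0.0000, V(1,1)=19.6500
  t=0,j=0: stock 61.0000 → up 65.2700 (V=19.6500), down 38.4300 (V=0.0000). Price 17.6060; hedge Δ=0.7321, bond B=-27.0531.
Check: Δ(0,0)·S0 + B(0,0) = 17.6060 = V0.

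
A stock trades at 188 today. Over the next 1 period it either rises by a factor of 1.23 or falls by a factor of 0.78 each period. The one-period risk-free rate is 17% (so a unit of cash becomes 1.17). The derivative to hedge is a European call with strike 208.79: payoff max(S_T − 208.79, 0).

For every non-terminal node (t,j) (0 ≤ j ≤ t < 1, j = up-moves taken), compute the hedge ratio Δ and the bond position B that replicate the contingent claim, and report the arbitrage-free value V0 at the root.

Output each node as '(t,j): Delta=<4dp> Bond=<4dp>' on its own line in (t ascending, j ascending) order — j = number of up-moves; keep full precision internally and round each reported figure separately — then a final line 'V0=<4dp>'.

(0,0): Delta=0.2654 Bond=-33.2593
V0=16.6296

Since d<R<u, set p* = (R−d)/(u−d) = 0.8667; price each node as the discounted p*-expectation of its children.
At expiry t=1: V(1,0)=0.0000, V(1,1)=22.4500
Node (0,0) S=188.0000: V=(p*·22.4500+(1−p*)·0.0000)/1.17=16.6296; Δ=(22.4500−0.0000)/(231.2400−146.6400)=0.2654; B=V−Δ·S=-33.2593
Self-financing check: at every node Δ·S+B equals the discounted successor values.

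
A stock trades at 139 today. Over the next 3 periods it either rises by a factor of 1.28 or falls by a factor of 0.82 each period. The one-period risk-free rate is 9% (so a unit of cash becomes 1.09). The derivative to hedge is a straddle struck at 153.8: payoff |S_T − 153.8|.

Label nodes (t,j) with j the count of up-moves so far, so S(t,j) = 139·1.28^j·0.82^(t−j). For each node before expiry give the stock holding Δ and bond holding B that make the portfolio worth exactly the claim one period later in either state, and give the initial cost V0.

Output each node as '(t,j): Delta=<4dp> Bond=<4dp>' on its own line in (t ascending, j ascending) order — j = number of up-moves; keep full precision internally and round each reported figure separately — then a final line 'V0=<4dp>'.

(0,0): Delta=0.3707 Bond=-7.0463
(1,0): Delta=-0.3233 Bond=71.4239
(1,1): Delta=0.6836 Bond=-63.3466
(2,0): Delta=-1.0000 Bond=141.1009
(2,1): Delta=-0.0182 Bond=33.3436
(2,2): Delta=1.0000 Bond=-141.1009
V0=44.4868

Risk-neutral probability p* = (R−d)/(u−d) = (1.09−0.82)/(1.28−0.82) = 0.5870.
Terminal values V(3,·): V(3,0)=77.1598, V(3,1)=34.1666, V(3,2)=32.9448, V(3,3)=137.7041
  t=2,j=0: stock 93.4636 → up 119.6334 (V=34.1666), down 76.6402 (V=77.1598). Price 47.6373; hedge Δ=-1.0000, bond B=141.1009.
  t=2,j=1: stock 145.8944 → up 186.7448 (V=32.9448), down 119.6334 (V=34.1666). Price 30.6876; hedge Δ=-0.0182, bond B=33.3436.
  t=2,j=2: stock 227.7376 → up 291.5041 (V=137.7041), down 186.7448 (V=32.9448). Price 86.6367; hedge Δ=1.0000, bond B=-141.1009.
  t=1,j=0: stock 113.9800 → up 145.8944 (V=30.6876), down 93.4636 (V=47.6373). Price 34.5767; hedge Δ=-0.3233, bond B=71.4239.
  t=1,j=1: stock 177.9200 → up 227.7376 (V=86.6367), down 145.8944 (V=30.6876). Price 58.2819; hedge Δ=0.6836, bond B=-63.3466.
  t=0,j=0: stock 139.0000 → up 177.9200 (V=58.2819), down 113.9800 (V=34.5767). Price 44.4868; hedge Δ=0.3707, bond B=-7.0463.
Root portfolio cost Δ·139+B reproduces V0=44.4868.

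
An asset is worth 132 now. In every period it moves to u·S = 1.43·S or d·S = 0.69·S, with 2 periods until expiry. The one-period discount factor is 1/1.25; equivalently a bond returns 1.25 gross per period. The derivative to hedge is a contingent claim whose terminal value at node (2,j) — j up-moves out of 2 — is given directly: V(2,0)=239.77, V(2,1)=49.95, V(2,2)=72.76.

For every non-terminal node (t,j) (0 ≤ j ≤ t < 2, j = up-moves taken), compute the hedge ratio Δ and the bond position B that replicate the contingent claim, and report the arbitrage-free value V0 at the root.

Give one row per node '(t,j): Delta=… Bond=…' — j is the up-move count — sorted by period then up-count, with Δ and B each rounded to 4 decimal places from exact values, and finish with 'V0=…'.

No-arbitrage ⇒ martingale measure with p* = (R−d)/(u−d) = 0.7568.
Terminal values V(2,·): V(2,0)=239.7700, V(2,1)=49.9500, V(2,2)=72.7600
Node (1,0) S=91.0800: V=(p*·49.9500+(1−p*)·239.7700)/1.25=76.8979; Δ=(49.9500−239.7700)/(130.2444−62.8452)=-2.8164; B=V−Δ·S=333.4115
Node (1,1) S=188.7600: V=(p*·72.7600+(1−p*)·49.9500)/1.25=53.7693; Δ=(72.7600−49.9500)/(269.9268−130.2444)=0.1633; B=V−Δ·S=22.9450
Node (0,0) S=132.0000: V=(p*·53.7693+(1−p*)·76.8979)/1.25=47.5161; Δ=(53.7693−76.8979)/(188.7600−91.0800)=-0.2368; B=V−Δ·S=78.7711
Check: Δ(0,0)·S0 + B(0,0) = 47.5161 = V0.

(0,0): Delta=-0.2368 Bond=78.7711
(1,0): Delta=-2.8164 Bond=333.4115
(1,1): Delta=0.1633 Bond=22.9450
V0=47.5161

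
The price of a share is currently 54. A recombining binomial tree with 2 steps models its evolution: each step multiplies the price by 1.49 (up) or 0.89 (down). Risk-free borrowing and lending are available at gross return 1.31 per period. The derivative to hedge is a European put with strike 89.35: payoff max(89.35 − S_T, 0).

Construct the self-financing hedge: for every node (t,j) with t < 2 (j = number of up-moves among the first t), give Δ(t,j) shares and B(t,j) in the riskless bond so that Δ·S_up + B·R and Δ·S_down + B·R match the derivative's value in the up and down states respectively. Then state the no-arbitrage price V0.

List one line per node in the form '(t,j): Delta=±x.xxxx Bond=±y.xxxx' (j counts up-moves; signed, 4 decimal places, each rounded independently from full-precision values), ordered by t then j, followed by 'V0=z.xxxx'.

(0,0): Delta=-0.4964 Bond=33.5902
(1,0): Delta=-1.0000 Bond=68.2061
(1,1): Delta=-0.3675 Bond=33.6304
V0=6.7845

Under the risk-neutral measure, an up-move has probability p* = (R−d)/(u−d) = 0.7000 and values discount at R = 1.31.
Terminal payoffs: V(2,0)=46.5766, V(2,1)=17.7406, V(2,2)=0.0000
(1,0): S=48.0600. Δ = (V_up−V_dn)/(S_up−S_dn) = (17.7406−46.5766)/(71.6094−42.7734) = -1.0000. V = [p*·17.7406 + (1−p*)·46.5766]/1.31 = 20.1461. B = V − Δ·S = 68.2061.
(1,1): S=80.4600. Δ = (V_up−V_dn)/(S_up−S_dn) = (0.0000−17.7406)/(119.8854−71.6094) = -0.3675. V = [p*·0.0000 + (1−p*)·17.7406]/1.31 = 4.0627. B = V − Δ·S = 33.6304.
(0,0): S=54.0000. Δ = (V_up−V_dn)/(S_up−S_dn) = (4.0627−20.1461)/(80.4600−48.0600) = -0.4964. V = [p*·4.0627 + (1−p*)·20.1461]/1.31 = 6.7845. B = V − Δ·S = 33.5902.
Self-financing check: at every node Δ·S+B equals the discounted successor values.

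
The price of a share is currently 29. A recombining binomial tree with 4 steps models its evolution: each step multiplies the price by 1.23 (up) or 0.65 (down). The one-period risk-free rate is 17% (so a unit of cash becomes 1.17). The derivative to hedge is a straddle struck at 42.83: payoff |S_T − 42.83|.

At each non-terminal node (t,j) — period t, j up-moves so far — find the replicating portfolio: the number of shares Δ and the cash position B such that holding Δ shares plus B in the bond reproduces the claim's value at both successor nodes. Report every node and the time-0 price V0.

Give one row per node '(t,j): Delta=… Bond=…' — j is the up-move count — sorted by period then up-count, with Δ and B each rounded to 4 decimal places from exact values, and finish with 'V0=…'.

(0,0): Delta=0.2598 Bond=2.5590
(1,0): Delta=-1.0000 Bond=26.7418
(1,1): Delta=0.3366 Bond=0.2540
(2,0): Delta=-1.0000 Bond=31.2879
(2,1): Delta=-1.0000 Bond=31.2879
(2,2): Delta=0.4181 Bond=-3.2787
(3,0): Delta=-1.0000 Bond=36.6068
(3,1): Delta=-1.0000 Bond=36.6068
(3,2): Delta=-1.0000 Bond=36.6068
(3,3): Delta=0.5046 Bond=-8.5026
V0=10.0940

Risk-neutral probability p* = (R−d)/(u−d) = (1.17−0.65)/(1.23−0.65) = 0.8966.
Terminal values V(4,·): V(4,0)=37.6533, V(4,1)=33.0341, V(4,2)=24.2932, V(4,3)=7.7527, V(4,4)=23.5471
(3,0): S=7.9641. Δ = (V_up−V_dn)/(S_up−S_dn) = (33.0341−37.6533)/(9.7959−5.1767) = -1.0000. V = [p*·33.0341 + (1−p*)·37.6533]/1.17 = 28.6427. B = V − Δ·S = 36.6068.
(3,1): S=15.0706. Δ = (V_up−V_dn)/(S_up−S_dn) = (24.2932−33.0341)/(18.5368−9.7959) = -1.0000. V = [p*·24.2932 + (1−p*)·33.0341]/1.17 = 21.5363. B = V − Δ·S = 36.6068.
(3,2): S=28.5182. Δ = (V_up−V_dn)/(S_up−S_dn) = (7.7527−24.2932)/(35.0773−18.5368) = -1.0000. V = [p*·7.7527 + (1−p*)·24.2932]/1.17 = 8.0887. B = V − Δ·S = 36.6068.
(3,3): S=53.9651. Δ = (V_up−V_dn)/(S_up−S_dn) = (23.5471−7.7527)/(66.3771−35.0773) = 0.5046. V = [p*·23.5471 + (1−p*)·7.7527]/1.17 = 18.7292. B = V − Δ·S = -8.5026.
(2,0): S=12.2525. Δ = (V_up−V_dn)/(S_up−S_dn) = (21.5363−28.6427)/(15.0706−7.9641) = -1.0000. V = [p*·21.5363 + (1−p*)·28.6427]/1.17 = 19.0354. B = V − Δ·S = 31.2879.
(2,1): S=23.1855. Δ = (V_up−V_dn)/(S_up−S_dn) = (8.0887−21.5363)/(28.5182−15.0706) = -1.0000. V = [p*·8.0887 + (1−p*)·21.5363]/1.17 = 8.1024. B = V − Δ·S = 31.2879.
(2,2): S=43.8741. Δ = (V_up−V_dn)/(S_up−S_dn) = (18.7292−8.0887)/(53.9651−28.5182) = 0.4181. V = [p*·18.7292 + (1−p*)·8.0887]/1.17 = 15.0671. B = V − Δ·S = -3.2787.
(1,0): S=18.8500. Δ = (V_up−V_dn)/(S_up−S_dn) = (8.1024−19.0354)/(23.1855−12.2525) = -1.0000. V = [p*·8.1024 + (1−p*)·19.0354]/1.17 = 7.8918. B = V − Δ·S = 26.7418.
(1,1): S=35.6700. Δ = (V_up−V_dn)/(S_up−S_dn) = (15.0671−8.1024)/(43.8741−23.1855) = 0.3366. V = [p*·15.0671 + (1−p*)·8.1024]/1.17 = 12.2621. B = V − Δ·S = 0.2540.
(0,0): S=29.0000. Δ = (V_up−V_dn)/(S_up−S_dn) = (12.2621−7.8918)/(35.6700−18.8500) = 0.2598. V = [p*·12.2621 + (1−p*)·7.8918]/1.17 = 10.0940. B = V − Δ·S = 2.5590.
Check: Δ(0,0)·S0 + B(0,0) = 10.0940 = V0.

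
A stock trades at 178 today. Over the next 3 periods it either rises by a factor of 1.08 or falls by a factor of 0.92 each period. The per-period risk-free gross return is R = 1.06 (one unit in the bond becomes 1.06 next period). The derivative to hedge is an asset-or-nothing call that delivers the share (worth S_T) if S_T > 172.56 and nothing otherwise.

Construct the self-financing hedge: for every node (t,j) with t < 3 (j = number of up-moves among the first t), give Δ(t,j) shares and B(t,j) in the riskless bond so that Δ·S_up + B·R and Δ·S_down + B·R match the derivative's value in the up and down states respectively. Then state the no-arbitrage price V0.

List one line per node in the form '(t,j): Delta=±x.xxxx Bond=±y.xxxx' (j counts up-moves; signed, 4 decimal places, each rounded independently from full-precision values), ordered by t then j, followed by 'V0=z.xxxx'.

Since d<R<u, set p* = (R−d)/(u−d) = 0.8750; price each node as the discounted p*-expectation of its children.
Terminal values V(3,·): V(3,0)=0.0000, V(3,1)=0.0000, V(3,2)=191.0097, V(3,3)=224.2287
(2,0): S=150.6592. Δ = (V_up−V_dn)/(S_up−S_dn) = (0.0000−0.0000)/(162.7119−138.6065) = 0.0000. V = [p*·0.0000 + (1−p*)·0.0000]/1.06 = 0.0000. B = V − Δ·S = 0.0000.
(2,1): S=176.8608. Δ = (V_up−V_dn)/(S_up−S_dn) = (191.0097−0.0000)/(191.0097−162.7119) = 6.7500. V = [p*·191.0097 + (1−p*)·0.0000]/1.06 = 157.6731. B = V − Δ·S = -1036.1373.
(2,2): S=207.6192. Δ = (V_up−V_dn)/(S_up−S_dn) = (224.2287−191.0097)/(224.2287−191.0097) = 1.0000. V = [p*·224.2287 + (1−p*)·191.0097]/1.06 = 207.6192. B = V − Δ·S = 0.0000.
(1,0): S=163.7600. Δ = (V_up−V_dn)/(S_up−S_dn) = (157.6731−0.0000)/(176.8608−150.6592) = 6.0177. V = [p*·157.6731 + (1−p*)·0.0000]/1.06 = 130.1547. B = V − Δ·S = -855.3020.
(1,1): S=192.2400. Δ = (V_up−V_dn)/(S_up−S_dn) = (207.6192−157.6731)/(207.6192−176.8608) = 1.6238. V = [p*·207.6192 + (1−p*)·157.6731]/1.06 = 189.9773. B = V − Δ·S = -122.1860.
(0,0): S=178.0000. Δ = (V_up−V_dn)/(S_up−S_dn) = (189.9773−130.1547)/(192.2400−163.7600) = 2.1005. V = [p*·189.9773 + (1−p*)·130.1547]/1.06 = 172.1693. B = V − Δ·S = -201.7222.
Each (Δ,B) replicates both successor values, so the strategy is self-financing and V0 is arbitrage-free.

(0,0): Delta=2.1005 Bond=-201.7222
(1,0): Delta=6.0177 Bond=-855.3020
(1,1): Delta=1.6238 Bond=-122.1860
(2,0): Delta=0.0000 Bond=0.0000
(2,1): Delta=6.7500 Bond=-1036.1373
(2,2): Delta=1.0000 Bond=0.0000
V0=172.1693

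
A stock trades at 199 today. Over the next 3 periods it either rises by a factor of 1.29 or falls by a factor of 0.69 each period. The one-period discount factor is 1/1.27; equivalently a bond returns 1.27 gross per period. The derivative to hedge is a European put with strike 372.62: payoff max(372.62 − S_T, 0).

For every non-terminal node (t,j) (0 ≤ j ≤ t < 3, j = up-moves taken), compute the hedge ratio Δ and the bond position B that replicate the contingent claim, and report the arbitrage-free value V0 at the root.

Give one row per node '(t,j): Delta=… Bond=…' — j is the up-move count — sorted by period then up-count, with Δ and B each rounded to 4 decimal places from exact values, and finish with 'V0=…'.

Risk-neutral probability p* = (R−d)/(u−d) = (1.27−0.69)/(1.29−0.69) = 0.9667.
Terminal values V(3,·): V(3,0)=307.2467, V(3,1)=250.4004, V(3,2)=144.1224, V(3,3)=0.0000
(2,0): S=94.7439. Δ = (V_up−V_dn)/(S_up−S_dn) = (250.4004−307.2467)/(122.2196−65.3733) = -1.0000. V = [p*·250.4004 + (1−p*)·307.2467]/1.27 = 198.6577. B = V − Δ·S = 293.4016.
(2,1): S=177.1299. Δ = (V_up−V_dn)/(S_up−S_dn) = (144.1224−250.4004)/(228.4976−122.2196) = -1.0000. V = [p*·144.1224 + (1−p*)·250.4004]/1.27 = 116.2717. B = V − Δ·S = 293.4016.
(2,2): S=331.1559. Δ = (V_up−V_dn)/(S_up−S_dn) = (0.0000−144.1224)/(427.1911−228.4976) = -0.7254. V = [p*·0.0000 + (1−p*)·144.1224]/1.27 = 3.7827. B = V − Δ·S = 243.9868.
(1,0): S=137.3100. Δ = (V_up−V_dn)/(S_up−S_dn) = (116.2717−198.6577)/(177.1299−94.7439) = -1.0000. V = [p*·116.2717 + (1−p*)·198.6577]/1.27 = 93.7149. B = V − Δ·S = 231.0249.
(1,1): S=256.7100. Δ = (V_up−V_dn)/(S_up−S_dn) = (3.7827−116.2717)/(331.1559−177.1299) = -0.7303. V = [p*·3.7827 + (1−p*)·116.2717]/1.27 = 5.9310. B = V − Δ·S = 193.4126.
(0,0): S=199.0000. Δ = (V_up−V_dn)/(S_up−S_dn) = (5.9310−93.7149)/(256.7100−137.3100) = -0.7352. V = [p*·5.9310 + (1−p*)·93.7149]/1.27 = 6.9741. B = V − Δ·S = 153.2806.
Self-financing check: at every node Δ·S+B equals the discounted successor values.

(0,0): Delta=-0.7352 Bond=153.2806
(1,0): Delta=-1.0000 Bond=231.0249
(1,1): Delta=-0.7303 Bond=193.4126
(2,0): Delta=-1.0000 Bond=293.4016
(2,1): Delta=-1.0000 Bond=293.4016
(2,2): Delta=-0.7254 Bond=243.9868
V0=6.9741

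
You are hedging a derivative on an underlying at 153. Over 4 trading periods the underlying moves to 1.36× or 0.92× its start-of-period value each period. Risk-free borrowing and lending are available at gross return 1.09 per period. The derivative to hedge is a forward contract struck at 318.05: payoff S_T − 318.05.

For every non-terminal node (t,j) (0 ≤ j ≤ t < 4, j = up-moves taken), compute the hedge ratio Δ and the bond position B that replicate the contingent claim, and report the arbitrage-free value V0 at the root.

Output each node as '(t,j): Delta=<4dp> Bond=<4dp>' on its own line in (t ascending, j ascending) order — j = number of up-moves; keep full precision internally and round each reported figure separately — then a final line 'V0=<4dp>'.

The replicating-portfolio and risk-neutral prices coincide; use p* = (1.09−0.92)/(1.36−0.92) = 0.3864 for the latter.
Payoff layer (t=4): V(4,0)=-208.4419, V(4,1)=-156.0206, V(4,2)=-78.5283, V(4,3)=36.0256, V(4,4)=205.3661
  t=3,j=0: stock 119.1393 → up 162.0294 (V=-156.0206), down 109.6081 (V=-208.4419). Price -172.6497; hedge Δ=1.0000, bond B=-291.7890.
  t=3,j=1: stock 176.1189 → up 239.5217 (V=-78.5283), down 162.0294 (V=-156.0206). Price -115.6701; hedge Δ=1.0000, bond B=-291.7890.
  t=3,j=2: stock 260.3497 → up 354.0756 (V=36.0256), down 239.5217 (V=-78.5283). Price -31.4393; hedge Δ=1.0000, bond B=-291.7890.
  t=3,j=3: stock 384.8648 → up 523.4161 (V=205.3661), down 354.0756 (V=36.0256). Price 93.0758; hedge Δ=1.0000, bond B=-291.7890.
  t=2,j=0: stock 129.4992 → up 176.1189 (V=-115.6701), down 119.1393 (V=-172.6497). Price -138.1971; hedge Δ=1.0000, bond B=-267.6963.
  t=2,j=1: stock 191.4336 → up 260.3497 (V=-31.4393), down 176.1189 (V=-115.6701). Price -76.2627; hedge Δ=1.0000, bond B=-267.6963.
  t=2,j=2: stock 282.9888 → up 384.8648 (V=93.0758), down 260.3497 (V=-31.4393). Price 15.2925; hedge Δ=1.0000, bond B=-267.6963.
  t=1,j=0: stock 140.7600 → up 191.4336 (V=-76.2627), down 129.4992 (V=-138.1971). Price -104.8330; hedge Δ=1.0000, bond B=-245.5930.
  t=1,j=1: stock 208.0800 → up 282.9888 (V=15.2925), down 191.4336 (V=-76.2627). Price -37.5130; hedge Δ=1.0000, bond B=-245.5930.
  t=0,j=0: stock 153.0000 → up 208.0800 (V=-37.5130), down 140.7600 (V=-104.8330). Price -72.3146; hedge Δ=1.0000, bond B=-225.3146.
Each (Δ,B) replicates both successor values, so the strategy is self-financing and V0 is arbitrage-free.

(0,0): Delta=1.0000 Bond=-225.3146
(1,0): Delta=1.0000 Bond=-245.5930
(1,1): Delta=1.0000 Bond=-245.5930
(2,0): Delta=1.0000 Bond=-267.6963
(2,1): Delta=1.0000 Bond=-267.6963
(2,2): Delta=1.0000 Bond=-267.6963
(3,0): Delta=1.0000 Bond=-291.7890
(3,1): Delta=1.0000 Bond=-291.7890
(3,2): Delta=1.0000 Bond=-291.7890
(3,3): Delta=1.0000 Bond=-291.7890
V0=-72.3146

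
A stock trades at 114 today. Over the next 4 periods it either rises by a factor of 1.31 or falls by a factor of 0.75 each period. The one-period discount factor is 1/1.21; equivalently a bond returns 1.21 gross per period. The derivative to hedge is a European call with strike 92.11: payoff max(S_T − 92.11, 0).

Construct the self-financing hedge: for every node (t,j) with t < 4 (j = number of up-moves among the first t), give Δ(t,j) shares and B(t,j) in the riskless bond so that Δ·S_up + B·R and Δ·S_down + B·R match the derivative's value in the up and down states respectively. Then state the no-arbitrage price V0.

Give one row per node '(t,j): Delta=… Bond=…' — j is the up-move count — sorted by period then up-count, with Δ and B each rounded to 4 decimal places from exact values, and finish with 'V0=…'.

(0,0): Delta=0.9784 Bond=-40.2292
(1,0): Delta=0.8659 Bond=-39.0601
(1,1): Delta=0.9924 Bond=-50.7681
(2,0): Delta=0.3391 Bond=-13.4763
(2,1): Delta=0.9315 Bond=-54.6077
(2,2): Delta=1.0000 Bond=-62.9124
(3,0): Delta=0.0000 Bond=0.0000
(3,1): Delta=0.3813 Bond=-19.8512
(3,2): Delta=1.0000 Bond=-76.1240
(3,3): Delta=1.0000 Bond=-76.1240
V0=71.3106

No-arbitrage ⇒ martingale measure with p* = (R−d)/(u−d) = 0.8214.
Payoff layer (t=4): V(4,0)=0.0000, V(4,1)=0.0000, V(4,2)=17.9349, V(4,3)=100.1018, V(4,4)=243.6199
(3,0): S=48.0938. Δ = (V_up−V_dn)/(S_up−S_dn) = (0.0000−0.0000)/(63.0028−36.0703) = 0.0000. V = [p*·0.0000 + (1−p*)·0.0000]/1.21 = 0.0000. B = V − Δ·S = 0.0000.
(3,1): S=84.0037. Δ = (V_up−V_dn)/(S_up−S_dn) = (17.9349−0.0000)/(110.0449−63.0028) = 0.3813. V = [p*·17.9349 + (1−p*)·0.0000]/1.21 = 12.1754. B = V − Δ·S = -19.8512.
(3,2): S=146.7266. Δ = (V_up−V_dn)/(S_up−S_dn) = (100.1018−17.9349)/(192.2118−110.0449) = 1.0000. V = [p*·100.1018 + (1−p*)·17.9349]/1.21 = 70.6026. B = V − Δ·S = -76.1240.
(3,3): S=256.2824. Δ = (V_up−V_dn)/(S_up−S_dn) = (243.6199−100.1018)/(335.7299−192.2118) = 1.0000. V = [p*·243.6199 + (1−p*)·100.1018]/1.21 = 180.1584. B = V − Δ·S = -76.1240.
(2,0): S=64.1250. Δ = (V_up−V_dn)/(S_up−S_dn) = (12.1754−0.0000)/(84.0037−48.0938) = 0.3391. V = [p*·12.1754 + (1−p*)·0.0000]/1.21 = 8.2655. B = V − Δ·S = -13.4763.
(2,1): S=112.0050. Δ = (V_up−V_dn)/(S_up−S_dn) = (70.6026−12.1754)/(146.7266−84.0037) = 0.9315. V = [p*·70.6026 + (1−p*)·12.1754]/1.21 = 49.7266. B = V − Δ·S = -54.6077.
(2,2): S=195.6354. Δ = (V_up−V_dn)/(S_up−S_dn) = (180.1584−70.6026)/(256.2824−146.7266) = 1.0000. V = [p*·180.1584 + (1−p*)·70.6026]/1.21 = 132.7230. B = V − Δ·S = -62.9124.
(1,0): S=85.5000. Δ = (V_up−V_dn)/(S_up−S_dn) = (49.7266−8.2655)/(112.0050−64.1250) = 0.8659. V = [p*·49.7266 + (1−p*)·8.2655]/1.21 = 34.9775. B = V − Δ·S = -39.0601.
(1,1): S=149.3400. Δ = (V_up−V_dn)/(S_up−S_dn) = (132.7230−49.7266)/(195.6354−112.0050) = 0.9924. V = [p*·132.7230 + (1−p*)·49.7266]/1.21 = 97.4399. B = V − Δ·S = -50.7681.
(0,0): S=114.0000. Δ = (V_up−V_dn)/(S_up−S_dn) = (97.4399−34.9775)/(149.3400−85.5000) = 0.9784. V = [p*·97.4399 + (1−p*)·34.9775]/1.21 = 71.3106. B = V − Δ·S = -40.2292.
The time-0 hedge costs 71.3106, which is the no-arbitrage price.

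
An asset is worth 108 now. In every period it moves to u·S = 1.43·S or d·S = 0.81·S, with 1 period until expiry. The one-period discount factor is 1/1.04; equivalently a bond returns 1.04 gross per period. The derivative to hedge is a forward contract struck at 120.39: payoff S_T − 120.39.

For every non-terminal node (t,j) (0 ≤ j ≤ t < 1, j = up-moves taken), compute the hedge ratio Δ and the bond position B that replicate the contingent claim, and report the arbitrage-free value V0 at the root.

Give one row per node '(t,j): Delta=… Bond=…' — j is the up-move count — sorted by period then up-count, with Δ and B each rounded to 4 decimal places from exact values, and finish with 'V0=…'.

(0,0): Delta=1.0000 Bond=-115.7596
V0=-7.7596

Risk-neutral probability p* = (R−d)/(u−d) = (1.04−0.81)/(1.43−0.81) = 0.3710.
Terminal payoffs: V(1,0)=-32.9100, V(1,1)=34.0500
Node (0,0) S=108.0000: V=(p*·34.0500+(1−p*)·-32.9100)/1.04=-7.7596; Δ=(34.0500−-32.9100)/(154.4400−87.4800)=1.0000; B=V−Δ·S=-115.7596
Root portfolio cost Δ·108+B reproduces V0=-7.7596.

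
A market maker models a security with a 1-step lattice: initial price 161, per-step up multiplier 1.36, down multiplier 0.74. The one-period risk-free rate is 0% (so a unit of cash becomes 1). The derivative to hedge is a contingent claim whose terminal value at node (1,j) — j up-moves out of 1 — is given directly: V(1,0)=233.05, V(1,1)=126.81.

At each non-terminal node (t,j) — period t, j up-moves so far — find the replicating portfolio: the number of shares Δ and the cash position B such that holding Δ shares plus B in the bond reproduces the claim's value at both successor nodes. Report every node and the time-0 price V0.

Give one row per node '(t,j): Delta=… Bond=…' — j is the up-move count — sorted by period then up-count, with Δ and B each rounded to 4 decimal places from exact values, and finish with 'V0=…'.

(0,0): Delta=-1.0643 Bond=359.8526
V0=188.4977

The replicating-portfolio and risk-neutral prices coincide; use p* = (1−0.74)/(1.36−0.74) = 0.4194 for the latter.
At expiry t=1: V(1,0)=233.0500, V(1,1)=126.8100
(0,0): S=161.0000. Δ = (V_up−V_dn)/(S_up−S_dn) = (126.8100−233.0500)/(218.9600−119.1400) = -1.0643. V = [p*·126.8100 + (1−p*)·233.0500]/1 = 188.4977. B = V − Δ·S = 359.8526.
Check: Δ(0,0)·S0 + B(0,0) = 188.4977 = V0.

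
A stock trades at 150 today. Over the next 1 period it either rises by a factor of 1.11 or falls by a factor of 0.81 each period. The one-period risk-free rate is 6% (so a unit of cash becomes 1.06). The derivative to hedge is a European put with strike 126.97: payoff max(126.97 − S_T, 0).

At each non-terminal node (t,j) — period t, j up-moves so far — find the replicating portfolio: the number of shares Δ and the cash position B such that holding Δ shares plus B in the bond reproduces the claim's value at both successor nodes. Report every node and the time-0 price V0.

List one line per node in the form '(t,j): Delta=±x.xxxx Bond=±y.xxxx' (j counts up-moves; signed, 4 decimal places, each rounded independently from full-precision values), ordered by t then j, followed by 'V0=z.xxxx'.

(0,0): Delta=-0.1216 Bond=19.0934
V0=0.8601

Under the risk-neutral measure, an up-move has probability p* = (R−d)/(u−d) = 0.8333 and values discount at R = 1.06.
Terminal values V(1,·): V(1,0)=5.4700, V(1,1)=0.0000
  t=0,j=0: stock 150.0000 → up 166.5000 (V=0.0000), down 121.5000 (V=5.4700). Price 0.8601; hedge Δ=-0.1216, bond B=19.0934.
Self-financing check: at every node Δ·S+B equals the discounted successor values.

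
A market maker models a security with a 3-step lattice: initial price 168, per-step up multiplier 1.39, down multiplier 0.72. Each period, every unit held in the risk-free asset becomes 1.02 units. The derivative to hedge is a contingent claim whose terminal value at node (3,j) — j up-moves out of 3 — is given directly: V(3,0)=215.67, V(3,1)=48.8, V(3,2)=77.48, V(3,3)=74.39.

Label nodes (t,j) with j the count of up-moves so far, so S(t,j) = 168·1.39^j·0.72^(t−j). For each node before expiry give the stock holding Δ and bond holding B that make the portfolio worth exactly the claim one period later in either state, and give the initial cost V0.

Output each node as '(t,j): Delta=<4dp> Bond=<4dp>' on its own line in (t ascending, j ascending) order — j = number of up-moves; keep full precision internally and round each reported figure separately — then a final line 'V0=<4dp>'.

(0,0): Delta=-0.3187 Bond=137.1565
(1,0): Delta=-0.9594 Bond=217.3982
(1,1): Delta=0.0906 Bond=44.3180
(2,0): Delta=-2.8598 Bond=387.2480
(2,1): Delta=0.2546 Bond=17.6272
(2,2): Delta=-0.0142 Bond=79.2163
V0=83.6093

Since d<R<u, set p* = (R−d)/(u−d) = 0.4478; price each node as the discounted p*-expectation of its children.
Terminal values V(3,·): V(3,0)=215.6700, V(3,1)=48.8000, V(3,2)=77.4800, V(3,3)=74.3900
Node (2,0) S=87.0912: V=(p*·48.8000+(1−p*)·215.6700)/1.02=138.1883; Δ=(48.8000−215.6700)/(121.0568−62.7057)=-2.8598; B=V−Δ·S=387.2480
Node (2,1) S=168.1344: V=(p*·77.4800+(1−p*)·48.8000)/1.02=60.4331; Δ=(77.4800−48.8000)/(233.7068−121.0568)=0.2546; B=V−Δ·S=17.6272
Node (2,2) S=324.5928: V=(p*·74.3900+(1−p*)·77.4800)/1.02=74.6043; Δ=(74.3900−77.4800)/(451.1840−233.7068)=-0.0142; B=V−Δ·S=79.2163
Node (1,0) S=120.9600: V=(p*·60.4331+(1−p*)·138.1883)/1.02=101.3457; Δ=(60.4331−138.1883)/(168.1344−87.0912)=-0.9594; B=V−Δ·S=217.3982
Node (1,1) S=233.5200: V=(p*·74.6043+(1−p*)·60.4331)/1.02=65.4691; Δ=(74.6043−60.4331)/(324.5928−168.1344)=0.0906; B=V−Δ·S=44.3180
Node (0,0) S=168.0000: V=(p*·65.4691+(1−p*)·101.3457)/1.02=83.6093; Δ=(65.4691−101.3457)/(233.5200−120.9600)=-0.3187; B=V−Δ·S=137.1565
Self-financing check: at every node Δ·S+B equals the discounted successor values.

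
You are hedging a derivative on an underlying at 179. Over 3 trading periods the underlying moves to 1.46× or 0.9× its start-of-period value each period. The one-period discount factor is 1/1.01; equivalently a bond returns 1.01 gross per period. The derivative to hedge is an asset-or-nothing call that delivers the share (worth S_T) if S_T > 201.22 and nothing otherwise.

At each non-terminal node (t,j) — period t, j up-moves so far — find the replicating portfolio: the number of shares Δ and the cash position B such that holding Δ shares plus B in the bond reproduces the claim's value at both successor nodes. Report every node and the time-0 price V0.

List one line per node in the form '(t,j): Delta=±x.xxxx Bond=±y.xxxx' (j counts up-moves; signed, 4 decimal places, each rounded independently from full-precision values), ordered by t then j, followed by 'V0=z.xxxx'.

(0,0): Delta=1.8240 Bond=-213.2211
(1,0): Delta=2.1508 Bond=-267.9953
(1,1): Delta=1.0000 Bond=0.0000
(2,0): Delta=2.6071 Bond=-336.8403
(2,1): Delta=1.0000 Bond=0.0000
(2,2): Delta=1.0000 Bond=0.0000
V0=113.2812

No-arbitrage ⇒ martingale measure with p* = (R−d)/(u−d) = 0.1964.
Terminal payoffs: V(3,0)=0.0000, V(3,1)=211.6854, V(3,2)=343.4008, V(3,3)=557.0723
Node (2,0) S=144.9900: V=(p*·211.6854+(1−p*)·0.0000)/1.01=41.1694; Δ=(211.6854−0.0000)/(211.6854−130.4910)=2.6071; B=V−Δ·S=-336.8403
Node (2,1) S=235.2060: V=(p*·343.4008+(1−p*)·211.6854)/1.01=235.2060; Δ=(343.4008−211.6854)/(343.4008−211.6854)=1.0000; B=V−Δ·S=0.0000
Node (2,2) S=381.5564: V=(p*·557.0723+(1−p*)·343.4008)/1.01=381.5564; Δ=(557.0723−343.4008)/(557.0723−343.4008)=1.0000; B=V−Δ·S=0.0000
Node (1,0) S=161.1000: V=(p*·235.2060+(1−p*)·41.1694)/1.01=78.4987; Δ=(235.2060−41.1694)/(235.2060−144.9900)=2.1508; B=V−Δ·S=-267.9953
Node (1,1) S=261.3400: V=(p*·381.5564+(1−p*)·235.2060)/1.01=261.3400; Δ=(381.5564−235.2060)/(381.5564−235.2060)=1.0000; B=V−Δ·S=0.0000
Node (0,0) S=179.0000: V=(p*·261.3400+(1−p*)·78.4987)/1.01=113.2812; Δ=(261.3400−78.4987)/(261.3400−161.1000)=1.8240; B=V−Δ·S=-213.2211
Self-financing check: at every node Δ·S+B equals the discounted successor values.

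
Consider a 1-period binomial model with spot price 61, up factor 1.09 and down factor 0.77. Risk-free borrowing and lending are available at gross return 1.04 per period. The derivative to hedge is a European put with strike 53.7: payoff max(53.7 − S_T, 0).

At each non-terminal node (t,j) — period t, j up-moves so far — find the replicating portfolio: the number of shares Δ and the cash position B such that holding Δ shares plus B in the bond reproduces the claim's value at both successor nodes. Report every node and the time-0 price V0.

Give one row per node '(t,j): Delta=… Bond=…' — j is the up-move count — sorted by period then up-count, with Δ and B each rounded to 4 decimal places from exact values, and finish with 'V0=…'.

Under the risk-neutral measure, an up-move has probability p* = (R−d)/(u−d) = 0.8437 and values discount at R = 1.04.
Terminal values V(1,·): V(1,0)=6.7300, V(1,1)=0.0000
(0,0): S=61.0000. Δ = (V_up−V_dn)/(S_up−S_dn) = (0.0000−6.7300)/(66.4900−46.9700) = -0.3448. V = [p*·0.0000 + (1−p*)·6.7300]/1.04 = 1.0111. B = V − Δ·S = 22.0424.
The time-0 hedge costs 1.0111, which is the no-arbitrage price.

(0,0): Delta=-0.3448 Bond=22.0424
V0=1.0111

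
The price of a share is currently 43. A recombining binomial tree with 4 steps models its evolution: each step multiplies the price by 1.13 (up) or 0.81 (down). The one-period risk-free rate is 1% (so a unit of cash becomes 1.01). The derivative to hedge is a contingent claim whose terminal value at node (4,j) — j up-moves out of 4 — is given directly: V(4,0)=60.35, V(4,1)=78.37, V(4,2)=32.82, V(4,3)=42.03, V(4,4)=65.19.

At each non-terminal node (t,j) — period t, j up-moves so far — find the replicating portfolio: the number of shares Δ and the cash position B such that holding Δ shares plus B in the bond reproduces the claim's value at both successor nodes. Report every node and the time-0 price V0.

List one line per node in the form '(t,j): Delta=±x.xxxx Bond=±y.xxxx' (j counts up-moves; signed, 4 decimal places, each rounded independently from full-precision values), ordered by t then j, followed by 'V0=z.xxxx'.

(0,0): Delta=-0.0958 Bond=49.9410
(1,0): Delta=-1.3386 Bond=93.7281
(1,1): Delta=0.4387 Bond=24.4678
(2,0): Delta=-2.3811 Bond=124.0752
(2,1): Delta=-0.8903 Bond=77.0196
(2,2): Delta=1.0103 Bond=-6.6718
(3,0): Delta=2.4642 Bond=14.5910
(3,1): Delta=-4.4650 Bond=191.7509
(3,2): Delta=0.6471 Bond=9.4131
(3,3): Delta=1.1665 Bond=-16.4295
V0=45.8211

The replicating-portfolio and risk-neutral prices coincide; use p* = (1.01−0.81)/(1.13−0.81) = 0.6250 for the latter.
Payoff layer (t=4): V(4,0)=60.3500, V(4,1)=78.3700, V(4,2)=32.8200, V(4,3)=42.0300, V(4,4)=65.1900
Node (3,0) S=22.8520: V=(p*·78.3700+(1−p*)·60.3500)/1.01=70.9035; Δ=(78.3700−60.3500)/(25.8227−18.5101)=2.4642; B=V−Δ·S=14.5910
Node (3,1) S=31.8799: V=(p*·32.8200+(1−p*)·78.3700)/1.01=49.4072; Δ=(32.8200−78.3700)/(36.0243−25.8227)=-4.4650; B=V−Δ·S=191.7509
Node (3,2) S=44.4744: V=(p*·42.0300+(1−p*)·32.8200)/1.01=38.1943; Δ=(42.0300−32.8200)/(50.2561−36.0243)=0.6471; B=V−Δ·S=9.4131
Node (3,3) S=62.0446: V=(p*·65.1900+(1−p*)·42.0300)/1.01=55.9455; Δ=(65.1900−42.0300)/(70.1104−50.2561)=1.1665; B=V−Δ·S=-16.4295
Node (2,0) S=28.2123: V=(p*·49.4072+(1−p*)·70.9035)/1.01=56.8993; Δ=(49.4072−70.9035)/(31.8799−22.8520)=-2.3811; B=V−Δ·S=124.0752
Node (2,1) S=39.3579: V=(p*·38.1943+(1−p*)·49.4072)/1.01=41.9793; Δ=(38.1943−49.4072)/(44.4744−31.8799)=-0.8903; B=V−Δ·S=77.0196
Node (2,2) S=54.9067: V=(p*·55.9455+(1−p*)·38.1943)/1.01=48.8008; Δ=(55.9455−38.1943)/(62.0446−44.4744)=1.0103; B=V−Δ·S=-6.6718
Node (1,0) S=34.8300: V=(p*·41.9793+(1−p*)·56.8993)/1.01=47.1033; Δ=(41.9793−56.8993)/(39.3579−28.2123)=-1.3386; B=V−Δ·S=93.7281
Node (1,1) S=48.5900: V=(p*·48.8008+(1−p*)·41.9793)/1.01=45.7849; Δ=(48.8008−41.9793)/(54.9067−39.3579)=0.4387; B=V−Δ·S=24.4678
Node (0,0) S=43.0000: V=(p*·45.7849+(1−p*)·47.1033)/1.01=45.8211; Δ=(45.7849−47.1033)/(48.5900−34.8300)=-0.0958; B=V−Δ·S=49.9410
Self-financing check: at every node Δ·S+B equals the discounted successor values.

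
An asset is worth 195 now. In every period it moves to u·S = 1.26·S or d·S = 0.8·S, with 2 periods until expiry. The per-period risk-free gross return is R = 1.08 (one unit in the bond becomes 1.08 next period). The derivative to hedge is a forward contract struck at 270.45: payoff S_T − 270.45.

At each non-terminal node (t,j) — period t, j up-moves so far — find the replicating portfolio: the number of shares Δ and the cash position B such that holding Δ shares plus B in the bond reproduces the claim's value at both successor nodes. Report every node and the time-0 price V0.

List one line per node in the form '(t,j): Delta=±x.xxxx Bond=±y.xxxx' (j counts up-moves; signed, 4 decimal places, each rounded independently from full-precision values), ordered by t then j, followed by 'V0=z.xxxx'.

(0,0): Delta=1.0000 Bond=-231.8673
(1,0): Delta=1.0000 Bond=-250.4167
(1,1): Delta=1.0000 Bond=-250.4167
V0=-36.8673

Risk-neutral probability p* = (R−d)/(u−d) = (1.08−0.8)/(1.26−0.8) = 0.6087.
Terminal values V(2,·): V(2,0)=-145.6500, V(2,1)=-73.8900, V(2,2)=39.1320
Node (1,0) S=156.0000: V=(p*·-73.8900+(1−p*)·-145.6500)/1.08=-94.4167; Δ=(-73.8900−-145.6500)/(196.5600−124.8000)=1.0000; B=V−Δ·S=-250.4167
Node (1,1) S=245.7000: V=(p*·39.1320+(1−p*)·-73.8900)/1.08=-4.7167; Δ=(39.1320−-73.8900)/(309.5820−196.5600)=1.0000; B=V−Δ·S=-250.4167
Node (0,0) S=195.0000: V=(p*·-4.7167+(1−p*)·-94.4167)/1.08=-36.8673; Δ=(-4.7167−-94.4167)/(245.7000−156.0000)=1.0000; B=V−Δ·S=-231.8673
Check: Δ(0,0)·S0 + B(0,0) = -36.8673 = V0.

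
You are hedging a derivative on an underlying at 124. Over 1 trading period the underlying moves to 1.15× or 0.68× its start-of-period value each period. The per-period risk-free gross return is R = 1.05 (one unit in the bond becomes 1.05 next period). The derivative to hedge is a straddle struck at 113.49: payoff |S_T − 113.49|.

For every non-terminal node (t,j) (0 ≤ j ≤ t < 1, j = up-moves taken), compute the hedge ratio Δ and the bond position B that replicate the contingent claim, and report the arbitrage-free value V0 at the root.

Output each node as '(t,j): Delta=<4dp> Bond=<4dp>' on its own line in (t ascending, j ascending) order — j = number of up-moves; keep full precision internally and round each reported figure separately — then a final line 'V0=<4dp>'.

(0,0): Delta=-0.0010 Bond=27.8636
V0=27.7360

Risk-neutral probability p* = (R−d)/(u−d) = (1.05−0.68)/(1.15−0.68) = 0.7872.
Terminal values V(1,·): V(1,0)=29.1700, V(1,1)=29.1100
Node (0,0) S=124.0000: V=(p*·29.1100+(1−p*)·29.1700)/1.05=27.7360; Δ=(29.1100−29.1700)/(142.6000−84.3200)=-0.0010; B=V−Δ·S=27.8636
The time-0 hedge costs 27.7360, which is the no-arbitrage price.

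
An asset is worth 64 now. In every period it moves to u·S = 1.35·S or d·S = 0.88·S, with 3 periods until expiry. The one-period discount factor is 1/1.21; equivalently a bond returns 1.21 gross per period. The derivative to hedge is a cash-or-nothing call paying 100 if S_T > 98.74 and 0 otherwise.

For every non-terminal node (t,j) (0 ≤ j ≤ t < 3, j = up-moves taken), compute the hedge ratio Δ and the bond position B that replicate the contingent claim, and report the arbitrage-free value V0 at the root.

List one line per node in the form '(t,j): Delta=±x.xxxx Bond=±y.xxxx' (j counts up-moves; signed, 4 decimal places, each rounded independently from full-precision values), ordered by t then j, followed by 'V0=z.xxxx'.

(0,0): Delta=0.9498 Bond=-16.3808
(1,0): Delta=2.1921 Bond=-89.7905
(1,1): Delta=0.6062 Bond=9.8633
(2,0): Delta=0.0000 Bond=0.0000
(2,1): Delta=2.7984 Bond=-154.7389
(2,2): Delta=0.0000 Bond=82.6446
V0=44.4058

The replicating-portfolio and risk-neutral prices coincide; use p* = (1.21−0.88)/(1.35−0.88) = 0.7021 for the latter.
At expiry t=3: V(3,0)=0.0000, V(3,1)=0.0000, V(3,2)=100.0000, V(3,3)=100.0000
  t=2,j=0: stock 49.5616 → up 66.9082 (V=0.0000), down 43.6142 (V=0.0000). Price 0.0000; hedge Δ=0.0000, bond B=0.0000.
  t=2,j=1: stock 76.0320 → up 102.6432 (V=100.0000), down 66.9082 (V=0.0000). Price 58.0271; hedge Δ=2.7984, bond B=-154.7389.
  t=2,j=2: stock 116.6400 → up 157.4640 (V=100.0000), down 102.6432 (V=100.0000). Price 82.6446; hedge Δ=0.0000, bond B=82.6446.
  t=1,j=0: stock 56.3200 → up 76.0320 (V=58.0271), down 49.5616 (V=0.0000). Price 33.6714; hedge Δ=2.1921, bond B=-89.7905.
  t=1,j=1: stock 86.4000 → up 116.6400 (V=82.6446), down 76.0320 (V=58.0271). Price 62.2411; hedge Δ=0.6062, bond B=9.8633.
  t=0,j=0: stock 64.0000 → up 86.4000 (V=62.2411), down 56.3200 (V=33.6714). Price 44.4058; hedge Δ=0.9498, bond B=-16.3808.
Self-financing check: at every node Δ·S+B equals the discounted successor values.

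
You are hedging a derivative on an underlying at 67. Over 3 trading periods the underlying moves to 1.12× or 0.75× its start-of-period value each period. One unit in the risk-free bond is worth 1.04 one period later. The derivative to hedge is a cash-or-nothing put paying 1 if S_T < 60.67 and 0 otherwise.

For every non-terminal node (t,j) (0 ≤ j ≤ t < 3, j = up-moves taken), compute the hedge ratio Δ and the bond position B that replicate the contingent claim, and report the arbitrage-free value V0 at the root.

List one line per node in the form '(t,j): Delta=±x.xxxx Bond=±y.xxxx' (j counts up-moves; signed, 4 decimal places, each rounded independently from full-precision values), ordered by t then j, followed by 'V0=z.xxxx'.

(0,0): Delta=-0.0126 Bond=0.9536
(1,0): Delta=-0.0405 Bond=2.3934
(1,1): Delta=-0.0075 Bond=0.6051
(2,0): Delta=0.0000 Bond=0.9615
(2,1): Delta=-0.0480 Bond=2.9106
(2,2): Delta=0.0000 Bond=0.0000
V0=0.1067

The replicating-portfolio and risk-neutral prices coincide; use p* = (1.04−0.75)/(1.12−0.75) = 0.7838 for the latter.
Terminal values V(3,·): V(3,0)=1.0000, V(3,1)=1.0000, V(3,2)=0.0000, V(3,3)=0.0000
  t=2,j=0: stock 37.6875 → up 42.2100 (V=1.0000), down 28.2656 (V=1.0000). Price 0.9615; hedge Δ=0.0000, bond B=0.9615.
  t=2,j=1: stock 56.2800 → up 63.0336 (V=0.0000), down 42.2100 (V=1.0000). Price 0.2079; hedge Δ=-0.0480, bond B=2.9106.
  t=2,j=2: stock 84.0448 → up 94.1302 (V=0.0000), down 63.0336 (V=0.0000). Price 0.0000; hedge Δ=0.0000, bond B=0.0000.
  t=1,j=0: stock 50.2500 → up 56.2800 (V=0.2079), down 37.6875 (V=0.9615). Price 0.3566; hedge Δ=-0.0405, bond B=2.3934.
  t=1,j=1: stock 75.0400 → up 84.0448 (V=0.0000), down 56.2800 (V=0.2079). Price 0.0432; hedge Δ=-0.0075, bond B=0.6051.
  t=0,j=0: stock 67.0000 → up 75.0400 (V=0.0432), down 50.2500 (V=0.3566). Price 0.1067; hedge Δ=-0.0126, bond B=0.9536.
The time-0 hedge costs 0.1067, which is the no-arbitrage price.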